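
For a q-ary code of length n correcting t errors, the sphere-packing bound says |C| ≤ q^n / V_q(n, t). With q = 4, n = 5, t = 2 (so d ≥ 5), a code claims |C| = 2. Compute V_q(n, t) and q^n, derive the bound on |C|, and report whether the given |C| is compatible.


V_q(n, t) = 106, q^n = 1024, Hamming bound = 9, |C| = 2 ≤ bound (satisfied).

Step 1: Compute V_q(n, t) = Σ_{j=0}^2 C(n, j) (q−1)^j.
  j = 0: C(5,0)·(3)^0 = 1·1 = 1.
  j = 1: C(5,1)·(3)^1 = 5·3 = 15.
  j = 2: C(5,2)·(3)^2 = 10·9 = 90.
  V_q(n, t) = 1 + 15 + 90 = 106.
Step 2: q^n = 4^5 = 1024.
Step 3: Hamming bound ⌊q^n / V_q(n,t)⌋ = ⌊1024/106⌋ = 9.
Step 4: Compare |C| = 2 to 9: satisfied.
The claimed |C| lies below the Hamming bound.


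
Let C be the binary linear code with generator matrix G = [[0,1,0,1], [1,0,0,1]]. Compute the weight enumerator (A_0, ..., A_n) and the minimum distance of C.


Weight distribution: A_0 = 1, A_2 = 3. Minimum distance d = 2.

Enumerate all 2^2 = 4 messages m ∈ F_2^2.
For each, compute codeword c = mG in F_2^4, then tally its weight.
  m = 00 → c = 0000, weight = 0.
  m = 10 → c = 0101, weight = 2.
  m = 01 → c = 1001, weight = 2.
  m = 11 → c = 1100, weight = 2.
Tally weights:
  weight 0: 1 codewords.
  weight 2: 3 codewords.
Minimum distance d = smallest w > 0 with A_w > 0 = 2.
Sanity: Σ A_w = 4 = 2^2 = 4 ✓.


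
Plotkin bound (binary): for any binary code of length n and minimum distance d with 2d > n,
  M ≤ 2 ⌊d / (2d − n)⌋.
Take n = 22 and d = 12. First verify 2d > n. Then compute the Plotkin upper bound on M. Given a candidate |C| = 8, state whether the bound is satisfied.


Plotkin bound M ≤ 12; given |C| = 8 ≤ bound (satisfied).

Check applicability: 2d = 24, n = 22.
2d − n = 2 > 0, so Plotkin applies.
Compute d/(2d−n) = 12/2 ≈ 6.0000.
⌊d/(2d−n)⌋ = 6.
Plotkin bound: M ≤ 2·6 = 12.
Given |C| = 8, check: satisfied.
This |C| is below the Plotkin bound.


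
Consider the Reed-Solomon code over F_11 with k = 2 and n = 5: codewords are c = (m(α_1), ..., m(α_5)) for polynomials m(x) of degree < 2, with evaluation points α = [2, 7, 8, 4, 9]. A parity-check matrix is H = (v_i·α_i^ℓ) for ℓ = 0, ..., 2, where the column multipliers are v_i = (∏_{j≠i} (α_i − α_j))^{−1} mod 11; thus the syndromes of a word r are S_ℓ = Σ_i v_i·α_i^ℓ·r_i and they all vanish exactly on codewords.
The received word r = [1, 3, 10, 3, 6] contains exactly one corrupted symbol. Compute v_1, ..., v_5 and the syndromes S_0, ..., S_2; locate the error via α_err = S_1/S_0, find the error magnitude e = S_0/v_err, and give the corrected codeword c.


S = (10, 7, 6), error at position 4, error magnitude e = 10, c = [1, 3, 10, 4, 6].

Step 1: column multipliers v_i = (∏_{j≠i}(α_i − α_j))^{−1} mod 11.
  i = 1 (α = 2): (2−7)(2−8)(2−4)(2−9) = (−5)·(−6)·(−2)·(−7) = 420 ≡ 2, so v_1 = 2^{−1} = 6 (mod 11).
  i = 2 (α = 7): (7−2)(7−8)(7−4)(7−9) = 5·(−1)·3·(−2) = 30 ≡ 8, so v_2 = 8^{−1} = 7 (mod 11).
  i = 3 (α = 8): (8−2)(8−7)(8−4)(8−9) = 6·1·4·(−1) = −24 ≡ 9, so v_3 = 9^{−1} = 5 (mod 11).
  i = 4 (α = 4): (4−2)(4−7)(4−8)(4−9) = 2·(−3)·(−4)·(−5) = −120 ≡ 1, so v_4 = 1^{−1} = 1 (mod 11).
  i = 5 (α = 9): (9−2)(9−7)(9−8)(9−4) = 7·2·1·5 = 70 ≡ 4, so v_5 = 4^{−1} = 3 (mod 11).
  v = [6, 7, 5, 1, 3].
Step 2: syndromes of r = [1, 3, 10, 3, 6] (all sums mod 11).
  S_0 = Σ v_i r_i = 6·1 + 7·3 + 5·10 + 1·3 + 3·6 = 98 ≡ 10.
  S_1 = Σ v_i α_i r_i = 6·2·1 + 7·7·3 + 5·8·10 + 1·4·3 + 3·9·6 = 733 ≡ 7.
  α_i^2 mod 11 = [4, 5, 9, 5, 4].
  S_2 = Σ v_i α_i^2 r_i = 6·4·1 + 7·5·3 + 5·9·10 + 1·5·3 + 3·4·6 = 666 ≡ 6.
  S = (10, 7, 6) ≠ 0, so r is not a codeword (an error is present).
Step 3: locate the error. For a single error e at position i, S_ℓ = v_i·e·α_i^ℓ, so α_err = S_1/S_0.
  S_0^{−1} = 10^{−1} = 10 (mod 11), so α_err = 7·10 = 70 ≡ 4 = α_4. Error position i = 4.
  Consistency check: S_2/S_1 = 6·8 = 48 ≡ 4 = α_err ✓ (single-error assumption holds).
Step 4: error magnitude e = S_0/v_4 = S_0·∏_{j≠4}(α_4 − α_j) = 10·1 = 10 ≡ 10 (mod 11).
Step 5: correct position 4: c_4 = r_4 − e = 3 − 10 ≡ 4 (mod 11). Hence c = [1, 3, 10, 4, 6].
  Check: interpolating c through the α_i gives m(x) = 9 + 7·x (degree < 2) with m(α_i) = c_i for every i, so c is indeed a codeword.


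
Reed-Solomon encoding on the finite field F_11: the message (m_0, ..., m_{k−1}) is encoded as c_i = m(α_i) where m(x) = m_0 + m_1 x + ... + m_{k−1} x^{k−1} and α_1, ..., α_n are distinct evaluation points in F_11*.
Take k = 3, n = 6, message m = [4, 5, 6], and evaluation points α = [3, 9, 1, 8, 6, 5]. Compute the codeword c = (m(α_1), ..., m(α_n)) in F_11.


c = [7, 7, 4, 10, 8, 3]

Message polynomial: m(x) = 4 + 5·x + 6·x^2 (mod 11).
For each evaluation point α_i, compute m(α_i) mod 11:
  α_1 = 3: Horner steps 6 → 1 → 7, so m(3) = 7.
  α_2 = 9: Horner steps 6 → 4 → 7, so m(9) = 7.
  α_3 = 1: Horner steps 6 → 0 → 4, so m(1) = 4.
  α_4 = 8: Horner steps 6 → 9 → 10, so m(8) = 10.
  α_5 = 6: Horner steps 6 → 8 → 8, so m(6) = 8.
  α_6 = 5: Horner steps 6 → 2 → 3, so m(5) = 3.
Codeword c = [7, 7, 4, 10, 8, 3] ∈ F_11^6.


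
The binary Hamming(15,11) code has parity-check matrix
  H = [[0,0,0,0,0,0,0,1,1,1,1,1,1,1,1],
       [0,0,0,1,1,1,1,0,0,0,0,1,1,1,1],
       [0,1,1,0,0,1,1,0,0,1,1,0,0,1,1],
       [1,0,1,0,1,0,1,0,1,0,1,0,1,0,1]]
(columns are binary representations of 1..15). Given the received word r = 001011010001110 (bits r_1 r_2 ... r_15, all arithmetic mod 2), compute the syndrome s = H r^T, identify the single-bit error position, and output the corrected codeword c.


s = (0, 1, 1, 1)^T, error position = 7, corrected codeword c = 001011110001110

Compute s = H r^T mod 2 one row at a time:
  s_1 = 1 + 0 + 0 + 0 + 1 + 1 + 1 + 0 = 4 ≡ 0 (mod 2).
  s_2 = 0 + 1 + 1 + 0 + 1 + 1 + 1 + 0 = 5 ≡ 1 (mod 2).
  s_3 = 0 + 1 + 1 + 0 + 0 + 0 + 1 + 0 = 3 ≡ 1 (mod 2).
  s_4 = 0 + 1 + 1 + 0 + 0 + 0 + 1 + 0 = 3 ≡ 1 (mod 2).
s = (0, 1, 1, 1)^T — this equals column 7 of H (binary 0111), so error is at position 7.
Correct: flip bit 7 of r = 001011010001110 to get c = 001011110001110.


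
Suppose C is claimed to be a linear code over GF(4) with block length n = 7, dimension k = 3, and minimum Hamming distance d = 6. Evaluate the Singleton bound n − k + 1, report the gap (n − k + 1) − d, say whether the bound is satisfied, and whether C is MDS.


Singleton RHS = n − k + 1 = 5, slack = -1, bound violated (no such code; not MDS).

Singleton bound: d ≤ n − k + 1.
Here n = 7, k = 3, so n − k + 1 = 5.
Given d = 6, check d ≤ 5: NO.
Slack = (n − k + 1) − d = -1.
The slack is negative: d = 6 exceeds n − k + 1 = 5 by 1, so the Singleton bound is violated and no linear [7, 3, 6]_4 code can exist. In particular it is not MDS (MDS requires d = n − k + 1 exactly).
Description: the claimed parameters are [7, 3, 6]_4; such a code would be impossible (violates the Singleton bound).


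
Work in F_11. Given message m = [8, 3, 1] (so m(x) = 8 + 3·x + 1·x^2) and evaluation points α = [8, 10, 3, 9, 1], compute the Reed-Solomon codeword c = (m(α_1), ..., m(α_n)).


c = [8, 6, 4, 6, 1]

Message polynomial: m(x) = 8 + 3·x + 1·x^2 (mod 11).
For each evaluation point α_i, compute m(α_i) mod 11:
  α_1 = 8: Horner steps 1 → 0 → 8, so m(8) = 8.
  α_2 = 10: Horner steps 1 → 2 → 6, so m(10) = 6.
  α_3 = 3: Horner steps 1 → 6 → 4, so m(3) = 4.
  α_4 = 9: Horner steps 1 → 1 → 6, so m(9) = 6.
  α_5 = 1: Horner steps 1 → 4 → 1, so m(1) = 1.
Codeword c = [8, 6, 4, 6, 1] ∈ F_11^5.


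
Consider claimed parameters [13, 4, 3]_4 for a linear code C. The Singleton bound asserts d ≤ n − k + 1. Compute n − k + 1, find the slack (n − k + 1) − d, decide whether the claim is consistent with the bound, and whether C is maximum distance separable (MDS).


Singleton RHS = n − k + 1 = 10, slack = 7, bound satisfied, not MDS.

Singleton bound: d ≤ n − k + 1.
Here n = 13, k = 4, so n − k + 1 = 10.
Given d = 3, check d ≤ 10: YES.
Slack = (n − k + 1) − d = 7.
The code is NOT MDS (slack = 7 > 0).
Description: the claimed parameters are [13, 4, 3]_4; such a code would be non-MDS.


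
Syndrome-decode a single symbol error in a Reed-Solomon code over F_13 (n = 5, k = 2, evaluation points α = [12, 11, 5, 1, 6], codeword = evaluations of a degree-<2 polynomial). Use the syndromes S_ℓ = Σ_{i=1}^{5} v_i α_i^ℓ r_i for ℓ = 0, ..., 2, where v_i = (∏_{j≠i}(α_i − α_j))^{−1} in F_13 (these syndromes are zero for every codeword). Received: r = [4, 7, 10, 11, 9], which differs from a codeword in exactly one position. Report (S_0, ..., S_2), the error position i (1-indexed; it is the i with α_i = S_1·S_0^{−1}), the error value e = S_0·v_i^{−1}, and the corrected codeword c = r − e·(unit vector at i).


S = (11, 3, 2), error at position 3, error magnitude e = 11, c = [4, 7, 12, 11, 9].

Step 1: column multipliers v_i = (∏_{j≠i}(α_i − α_j))^{−1} mod 13.
  i = 1 (α = 12): (12−11)(12−5)(12−1)(12−6) = 1·7·11·6 = 462 ≡ 7, so v_1 = 7^{−1} = 2 (mod 13).
  i = 2 (α = 11): (11−12)(11−5)(11−1)(11−6) = (−1)·6·10·5 = −300 ≡ 12, so v_2 = 12^{−1} = 12 (mod 13).
  i = 3 (α = 5): (5−12)(5−11)(5−1)(5−6) = (−7)·(−6)·4·(−1) = −168 ≡ 1, so v_3 = 1^{−1} = 1 (mod 13).
  i = 4 (α = 1): (1−12)(1−11)(1−5)(1−6) = (−11)·(−10)·(−4)·(−5) = 2200 ≡ 3, so v_4 = 3^{−1} = 9 (mod 13).
  i = 5 (α = 6): (6−12)(6−11)(6−5)(6−1) = (−6)·(−5)·1·5 = 150 ≡ 7, so v_5 = 7^{−1} = 2 (mod 13).
  v = [2, 12, 1, 9, 2].
Step 2: syndromes of r = [4, 7, 10, 11, 9] (all sums mod 13).
  S_0 = Σ v_i r_i = 2·4 + 12·7 + 1·10 + 9·11 + 2·9 = 219 ≡ 11.
  S_1 = Σ v_i α_i r_i = 2·12·4 + 12·11·7 + 1·5·10 + 9·1·11 + 2·6·9 = 1277 ≡ 3.
  α_i^2 mod 13 = [1, 4, 12, 1, 10].
  S_2 = Σ v_i α_i^2 r_i = 2·1·4 + 12·4·7 + 1·12·10 + 9·1·11 + 2·10·9 = 743 ≡ 2.
  S = (11, 3, 2) ≠ 0, so r is not a codeword (an error is present).
Step 3: locate the error. For a single error e at position i, S_ℓ = v_i·e·α_i^ℓ, so α_err = S_1/S_0.
  S_0^{−1} = 11^{−1} = 6 (mod 13), so α_err = 3·6 = 18 ≡ 5 = α_3. Error position i = 3.
  Consistency check: S_2/S_1 = 2·9 = 18 ≡ 5 = α_err ✓ (single-error assumption holds).
Step 4: error magnitude e = S_0/v_3 = S_0·∏_{j≠3}(α_3 − α_j) = 11·1 = 11 ≡ 11 (mod 13).
Step 5: correct position 3: c_3 = r_3 − e = 10 − 11 ≡ 12 (mod 13). Hence c = [4, 7, 12, 11, 9].
  Check: interpolating c through the α_i gives m(x) = 1 + 10·x (degree < 2) with m(α_i) = c_i for every i, so c is indeed a codeword.


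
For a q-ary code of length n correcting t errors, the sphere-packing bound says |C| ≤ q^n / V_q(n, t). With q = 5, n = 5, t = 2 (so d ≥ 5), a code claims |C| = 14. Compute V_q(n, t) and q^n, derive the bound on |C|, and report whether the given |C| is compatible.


V_q(n, t) = 181, q^n = 3125, Hamming bound = 17, |C| = 14 ≤ bound (satisfied).

Step 1: Compute V_q(n, t) = Σ_{j=0}^2 C(n, j) (q−1)^j.
  j = 0: C(5,0)·(4)^0 = 1·1 = 1.
  j = 1: C(5,1)·(4)^1 = 5·4 = 20.
  j = 2: C(5,2)·(4)^2 = 10·16 = 160.
  V_q(n, t) = 1 + 20 + 160 = 181.
Step 2: q^n = 5^5 = 3125.
Step 3: Hamming bound ⌊q^n / V_q(n,t)⌋ = ⌊3125/181⌋ = 17.
Step 4: Compare |C| = 14 to 17: satisfied.
The claimed |C| lies below the Hamming bound.


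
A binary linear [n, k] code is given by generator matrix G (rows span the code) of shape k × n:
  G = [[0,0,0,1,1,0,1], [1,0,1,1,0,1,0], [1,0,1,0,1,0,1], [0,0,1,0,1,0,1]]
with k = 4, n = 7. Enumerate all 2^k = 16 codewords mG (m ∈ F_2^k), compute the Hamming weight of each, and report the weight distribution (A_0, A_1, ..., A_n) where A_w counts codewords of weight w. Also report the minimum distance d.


Weight distribution: A_0 = 1, A_1 = 2, A_2 = 2, A_3 = 4, A_4 = 5, A_5 = 2. Minimum distance d = 1.

Enumerate all 2^4 = 16 messages m ∈ F_2^4.
For each, compute codeword c = mG in F_2^7, then tally its weight.
  m = 0000 → c = 0000000, weight = 0.
  m = 1000 → c = 0001101, weight = 3.
  m = 0100 → c = 1011010, weight = 4.
  m = 1100 → c = 1010111, weight = 5.
  m = 0010 → c = 1010101, weight = 4.
  m = 1010 → c = 1011000, weight = 3.
  m = 0110 → c = 0001111, weight = 4.
  m = 1110 → c = 0000010, weight = 1.
  m = 0001 → c = 0010101, weight = 3.
  m = 1001 → c = 0011000, weight = 2.
  m = 0101 → c = 1001111, weight = 5.
  m = 1101 → c = 1000010, weight = 2.
  m = 0011 → c = 1000000, weight = 1.
  m = 1011 → c = 1001101, weight = 4.
  m = 0111 → c = 0011010, weight = 3.
  m = 1111 → c = 0010111, weight = 4.
Tally weights:
  weight 0: 1 codewords.
  weight 1: 2 codewords.
  weight 2: 2 codewords.
  weight 3: 4 codewords.
  weight 4: 5 codewords.
  weight 5: 2 codewords.
Minimum distance d = smallest w > 0 with A_w > 0 = 1.
Sanity: Σ A_w = 16 = 2^4 = 16 ✓.


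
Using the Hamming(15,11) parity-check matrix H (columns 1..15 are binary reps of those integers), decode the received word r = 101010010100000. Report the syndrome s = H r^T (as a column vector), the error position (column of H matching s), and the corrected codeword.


s = (0, 1, 0, 1)^T, error position = 5, corrected codeword c = 101000010100000

Compute s = H r^T mod 2 one row at a time:
  s_1 = 1 + 0 + 1 + 0 + 0 + 0 + 0 + 0 = 2 ≡ 0 (mod 2).
  s_2 = 0 + 1 + 0 + 0 + 0 + 0 + 0 + 0 = 1 ≡ 1 (mod 2).
  s_3 = 0 + 1 + 0 + 0 + 1 + 0 + 0 + 0 = 2 ≡ 0 (mod 2).
  s_4 = 1 + 1 + 1 + 0 + 0 + 0 + 0 + 0 = 3 ≡ 1 (mod 2).
s = (0, 1, 0, 1)^T — this equals column 5 of H (binary 0101), so error is at position 5.
Correct: flip bit 5 of r = 101010010100000 to get c = 101000010100000.


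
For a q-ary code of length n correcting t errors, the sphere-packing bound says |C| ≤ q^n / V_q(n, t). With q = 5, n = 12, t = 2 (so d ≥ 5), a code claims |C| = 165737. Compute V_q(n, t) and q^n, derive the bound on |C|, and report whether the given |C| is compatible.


V_q(n, t) = 1105, q^n = 244140625, Hamming bound = 220941, |C| = 165737 ≤ bound (satisfied).

Step 1: Compute V_q(n, t) = Σ_{j=0}^2 C(n, j) (q−1)^j.
  j = 0: C(12,0)·(4)^0 = 1·1 = 1.
  j = 1: C(12,1)·(4)^1 = 12·4 = 48.
  j = 2: C(12,2)·(4)^2 = 66·16 = 1056.
  V_q(n, t) = 1 + 48 + 1056 = 1105.
Step 2: q^n = 5^12 = 244140625.
Step 3: Hamming bound ⌊q^n / V_q(n,t)⌋ = ⌊244140625/1105⌋ = 220941.
Step 4: Compare |C| = 165737 to 220941: satisfied.
The claimed |C| lies below the Hamming bound.


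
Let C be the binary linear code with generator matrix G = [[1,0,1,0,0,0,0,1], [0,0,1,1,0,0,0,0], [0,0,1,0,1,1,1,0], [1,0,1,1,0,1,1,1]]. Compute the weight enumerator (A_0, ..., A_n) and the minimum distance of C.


Weight distribution: A_0 = 1, A_1 = 1, A_2 = 1, A_3 = 5, A_4 = 5, A_5 = 1, A_6 = 1, A_7 = 1. Minimum distance d = 1.

Enumerate all 2^4 = 16 messages m ∈ F_2^4.
For each, compute codeword c = mG in F_2^8, then tally its weight.
  m = 0000 → c = 00000000, weight = 0.
  m = 1000 → c = 10100001, weight = 3.
  m = 0100 → c = 00110000, weight = 2.
  m = 1100 → c = 10010001, weight = 3.
  m = 0010 → c = 00101110, weight = 4.
  m = 1010 → c = 10001111, weight = 5.
  m = 0110 → c = 00011110, weight = 4.
  m = 1110 → c = 10111111, weight = 7.
  m = 0001 → c = 10110111, weight = 6.
  m = 1001 → c = 00010110, weight = 3.
  m = 0101 → c = 10000111, weight = 4.
  m = 1101 → c = 00100110, weight = 3.
  m = 0011 → c = 10011001, weight = 4.
  m = 1011 → c = 00111000, weight = 3.
  m = 0111 → c = 10101001, weight = 4.
  m = 1111 → c = 00001000, weight = 1.
Tally weights:
  weight 0: 1 codewords.
  weight 1: 1 codewords.
  weight 2: 1 codewords.
  weight 3: 5 codewords.
  weight 4: 5 codewords.
  weight 5: 1 codewords.
  weight 6: 1 codewords.
  weight 7: 1 codewords.
Minimum distance d = smallest w > 0 with A_w > 0 = 1.
Sanity: Σ A_w = 16 = 2^4 = 16 ✓.


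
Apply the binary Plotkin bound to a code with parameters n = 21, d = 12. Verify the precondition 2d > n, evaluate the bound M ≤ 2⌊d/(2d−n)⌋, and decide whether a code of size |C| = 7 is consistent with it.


Plotkin bound M ≤ 8; given |C| = 7 ≤ bound (satisfied).

Check applicability: 2d = 24, n = 21.
2d − n = 3 > 0, so Plotkin applies.
Compute d/(2d−n) = 12/3 ≈ 4.0000.
⌊d/(2d−n)⌋ = 4.
Plotkin bound: M ≤ 2·4 = 8.
Given |C| = 7, check: satisfied.
This |C| is below the Plotkin bound.


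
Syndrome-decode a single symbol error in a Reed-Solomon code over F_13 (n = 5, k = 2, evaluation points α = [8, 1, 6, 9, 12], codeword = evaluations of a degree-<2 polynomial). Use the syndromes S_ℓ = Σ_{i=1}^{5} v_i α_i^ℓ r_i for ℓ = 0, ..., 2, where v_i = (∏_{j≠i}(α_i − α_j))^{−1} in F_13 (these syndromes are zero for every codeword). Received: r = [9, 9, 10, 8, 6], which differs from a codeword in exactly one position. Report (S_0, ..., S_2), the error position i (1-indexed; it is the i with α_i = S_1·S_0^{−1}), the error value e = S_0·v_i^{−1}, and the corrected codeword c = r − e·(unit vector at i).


S = (12, 5, 1), error at position 1, error magnitude e = 9, c = [0, 9, 10, 8, 6].

Step 1: column multipliers v_i = (∏_{j≠i}(α_i − α_j))^{−1} mod 13.
  i = 1 (α = 8): (8−1)(8−6)(8−9)(8−12) = 7·2·(−1)·(−4) = 56 ≡ 4, so v_1 = 4^{−1} = 10 (mod 13).
  i = 2 (α = 1): (1−8)(1−6)(1−9)(1−12) = (−7)·(−5)·(−8)·(−11) = 3080 ≡ 12, so v_2 = 12^{−1} = 12 (mod 13).
  i = 3 (α = 6): (6−8)(6−1)(6−9)(6−12) = (−2)·5·(−3)·(−6) = −180 ≡ 2, so v_3 = 2^{−1} = 7 (mod 13).
  i = 4 (α = 9): (9−8)(9−1)(9−6)(9−12) = 1·8·3·(−3) = −72 ≡ 6, so v_4 = 6^{−1} = 11 (mod 13).
  i = 5 (α = 12): (12−8)(12−1)(12−6)(12−9) = 4·11·6·3 = 792 ≡ 12, so v_5 = 12^{−1} = 12 (mod 13).
  v = [10, 12, 7, 11, 12].
Step 2: syndromes of r = [9, 9, 10, 8, 6] (all sums mod 13).
  S_0 = Σ v_i r_i = 10·9 + 12·9 + 7·10 + 11·8 + 12·6 = 428 ≡ 12.
  S_1 = Σ v_i α_i r_i = 10·8·9 + 12·1·9 + 7·6·10 + 11·9·8 + 12·12·6 = 2904 ≡ 5.
  α_i^2 mod 13 = [12, 1, 10, 3, 1].
  S_2 = Σ v_i α_i^2 r_i = 10·12·9 + 12·1·9 + 7·10·10 + 11·3·8 + 12·1·6 = 2224 ≡ 1.
  S = (12, 5, 1) ≠ 0, so r is not a codeword (an error is present).
Step 3: locate the error. For a single error e at position i, S_ℓ = v_i·e·α_i^ℓ, so α_err = S_1/S_0.
  S_0^{−1} = 12^{−1} = 12 (mod 13), so α_err = 5·12 = 60 ≡ 8 = α_1. Error position i = 1.
  Consistency check: S_2/S_1 = 1·8 = 8 ≡ 8 = α_err ✓ (single-error assumption holds).
Step 4: error magnitude e = S_0/v_1 = S_0·∏_{j≠1}(α_1 − α_j) = 12·4 = 48 ≡ 9 (mod 13).
Step 5: correct position 1: c_1 = r_1 − e = 9 − 9 ≡ 0 (mod 13). Hence c = [0, 9, 10, 8, 6].
  Check: interpolating c through the α_i gives m(x) = 1 + 8·x (degree < 2) with m(α_i) = c_i for every i, so c is indeed a codeword.


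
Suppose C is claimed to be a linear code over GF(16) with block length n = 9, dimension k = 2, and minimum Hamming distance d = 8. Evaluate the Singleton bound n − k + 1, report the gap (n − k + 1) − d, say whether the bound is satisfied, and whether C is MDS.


Singleton RHS = n − k + 1 = 8, slack = 0, bound satisfied, MDS.

Singleton bound: d ≤ n − k + 1.
Here n = 9, k = 2, so n − k + 1 = 8.
Given d = 8, check d ≤ 8: YES.
Slack = (n − k + 1) − d = 0.
The code is MDS (slack = 0).
Description: the claimed parameters are [9, 2, 8]_16; such a code would be MDS (meets Singleton bound).


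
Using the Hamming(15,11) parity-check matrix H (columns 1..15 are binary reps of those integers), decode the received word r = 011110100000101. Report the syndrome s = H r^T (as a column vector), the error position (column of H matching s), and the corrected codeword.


s = (0, 1, 0, 1)^T, error position = 5, corrected codeword c = 011100100000101

Compute s = H r^T mod 2 one row at a time:
  s_1 = 0 + 0 + 0 + 0 + 0 + 1 + 0 + 1 = 2 ≡ 0 (mod 2).
  s_2 = 1 + 1 + 0 + 1 + 0 + 1 + 0 + 1 = 5 ≡ 1 (mod 2).
  s_3 = 1 + 1 + 0 + 1 + 0 + 0 + 0 + 1 = 4 ≡ 0 (mod 2).
  s_4 = 0 + 1 + 1 + 1 + 0 + 0 + 1 + 1 = 5 ≡ 1 (mod 2).
s = (0, 1, 0, 1)^T — this equals column 5 of H (binary 0101), so error is at position 5.
Correct: flip bit 5 of r = 011110100000101 to get c = 011100100000101.


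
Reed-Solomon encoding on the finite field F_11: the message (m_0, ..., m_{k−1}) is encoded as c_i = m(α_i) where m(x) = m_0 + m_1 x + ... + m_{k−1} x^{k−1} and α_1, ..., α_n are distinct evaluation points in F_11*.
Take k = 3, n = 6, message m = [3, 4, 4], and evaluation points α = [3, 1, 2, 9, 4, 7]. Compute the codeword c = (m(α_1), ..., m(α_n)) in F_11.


c = [7, 0, 5, 0, 6, 7]

Message polynomial: m(x) = 3 + 4·x + 4·x^2 (mod 11).
For each evaluation point α_i, compute m(α_i) mod 11:
  α_1 = 3: Horner steps 4 → 5 → 7, so m(3) = 7.
  α_2 = 1: Horner steps 4 → 8 → 0, so m(1) = 0.
  α_3 = 2: Horner steps 4 → 1 → 5, so m(2) = 5.
  α_4 = 9: Horner steps 4 → 7 → 0, so m(9) = 0.
  α_5 = 4: Horner steps 4 → 9 → 6, so m(4) = 6.
  α_6 = 7: Horner steps 4 → 10 → 7, so m(7) = 7.
Codeword c = [7, 0, 5, 0, 6, 7] ∈ F_11^6.


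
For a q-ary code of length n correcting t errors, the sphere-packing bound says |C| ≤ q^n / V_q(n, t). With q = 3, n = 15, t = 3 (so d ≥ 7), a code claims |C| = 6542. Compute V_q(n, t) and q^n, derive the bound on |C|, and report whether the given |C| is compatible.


V_q(n, t) = 4091, q^n = 14348907, Hamming bound = 3507, |C| = 6542 > bound (violated).

Step 1: Compute V_q(n, t) = Σ_{j=0}^3 C(n, j) (q−1)^j.
  j = 0: C(15,0)·(2)^0 = 1·1 = 1.
  j = 1: C(15,1)·(2)^1 = 15·2 = 30.
  j = 2: C(15,2)·(2)^2 = 105·4 = 420.
  j = 3: C(15,3)·(2)^3 = 455·8 = 3640.
  V_q(n, t) = 1 + 30 + 420 + 3640 = 4091.
Step 2: q^n = 3^15 = 14348907.
Step 3: Hamming bound ⌊q^n / V_q(n,t)⌋ = ⌊14348907/4091⌋ = 3507.
Step 4: Compare |C| = 6542 to 3507: violated.
The claimed |C| lies above the Hamming bound, so no 3-ary code of length 15 with d ≥ 7 can have 6542 codewords.


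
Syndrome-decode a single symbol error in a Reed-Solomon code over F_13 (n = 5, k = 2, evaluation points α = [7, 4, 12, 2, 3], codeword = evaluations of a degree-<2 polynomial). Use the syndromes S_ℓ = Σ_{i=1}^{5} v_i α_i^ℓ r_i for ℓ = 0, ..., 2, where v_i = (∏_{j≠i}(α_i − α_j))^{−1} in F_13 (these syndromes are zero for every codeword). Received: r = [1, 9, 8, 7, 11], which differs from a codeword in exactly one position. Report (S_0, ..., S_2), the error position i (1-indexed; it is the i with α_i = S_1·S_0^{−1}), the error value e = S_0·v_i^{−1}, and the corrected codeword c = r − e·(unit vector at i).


S = (8, 6, 11), error at position 2, error magnitude e = 7, c = [1, 2, 8, 7, 11].

Step 1: column multipliers v_i = (∏_{j≠i}(α_i − α_j))^{−1} mod 13.
  i = 1 (α = 7): (7−4)(7−12)(7−2)(7−3) = 3·(−5)·5·4 = −300 ≡ 12, so v_1 = 12^{−1} = 12 (mod 13).
  i = 2 (α = 4): (4−7)(4−12)(4−2)(4−3) = (−3)·(−8)·2·1 = 48 ≡ 9, so v_2 = 9^{−1} = 3 (mod 13).
  i = 3 (α = 12): (12−7)(12−4)(12−2)(12−3) = 5·8·10·9 = 3600 ≡ 12, so v_3 = 12^{−1} = 12 (mod 13).
  i = 4 (α = 2): (2−7)(2−4)(2−12)(2−3) = (−5)·(−2)·(−10)·(−1) = 100 ≡ 9, so v_4 = 9^{−1} = 3 (mod 13).
  i = 5 (α = 3): (3−7)(3−4)(3−12)(3−2) = (−4)·(−1)·(−9)·1 = −36 ≡ 3, so v_5 = 3^{−1} = 9 (mod 13).
  v = [12, 3, 12, 3, 9].
Step 2: syndromes of r = [1, 9, 8, 7, 11] (all sums mod 13).
  S_0 = Σ v_i r_i = 12·1 + 3·9 + 12·8 + 3·7 + 9·11 = 255 ≡ 8.
  S_1 = Σ v_i α_i r_i = 12·7·1 + 3·4·9 + 12·12·8 + 3·2·7 + 9·3·11 = 1683 ≡ 6.
  α_i^2 mod 13 = [10, 3, 1, 4, 9].
  S_2 = Σ v_i α_i^2 r_i = 12·10·1 + 3·3·9 + 12·1·8 + 3·4·7 + 9·9·11 = 1272 ≡ 11.
  S = (8, 6, 11) ≠ 0, so r is not a codeword (an error is present).
Step 3: locate the error. For a single error e at position i, S_ℓ = v_i·e·α_i^ℓ, so α_err = S_1/S_0.
  S_0^{−1} = 8^{−1} = 5 (mod 13), so α_err = 6·5 = 30 ≡ 4 = α_2. Error position i = 2.
  Consistency check: S_2/S_1 = 11·11 = 121 ≡ 4 = α_err ✓ (single-error assumption holds).
Step 4: error magnitude e = S_0/v_2 = S_0·∏_{j≠2}(α_2 − α_j) = 8·9 = 72 ≡ 7 (mod 13).
Step 5: correct position 2: c_2 = r_2 − e = 9 − 7 ≡ 2 (mod 13). Hence c = [1, 2, 8, 7, 11].
  Check: interpolating c through the α_i gives m(x) = 12 + 4·x (degree < 2) with m(α_i) = c_i for every i, so c is indeed a codeword.


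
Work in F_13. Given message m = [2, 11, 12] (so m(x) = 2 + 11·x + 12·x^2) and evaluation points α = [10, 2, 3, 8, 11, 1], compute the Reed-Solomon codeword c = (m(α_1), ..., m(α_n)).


c = [12, 7, 0, 0, 2, 12]

Message polynomial: m(x) = 2 + 11·x + 12·x^2 (mod 13).
For each evaluation point α_i, compute m(α_i) mod 13:
  α_1 = 10: Horner steps 12 → 1 → 12, so m(10) = 12.
  α_2 = 2: Horner steps 12 → 9 → 7, so m(2) = 7.
  α_3 = 3: Horner steps 12 → 8 → 0, so m(3) = 0.
  α_4 = 8: Horner steps 12 → 3 → 0, so m(8) = 0.
  α_5 = 11: Horner steps 12 → 0 → 2, so m(11) = 2.
  α_6 = 1: Horner steps 12 → 10 → 12, so m(1) = 12.
Codeword c = [12, 7, 0, 0, 2, 12] ∈ F_13^6.


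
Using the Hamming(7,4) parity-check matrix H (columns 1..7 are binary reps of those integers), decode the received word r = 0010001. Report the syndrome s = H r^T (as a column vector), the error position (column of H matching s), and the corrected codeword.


s = (1, 0, 0)^T, error position = 4, corrected codeword c = 0011001

Compute s = H r^T mod 2 one row at a time:
  s_1 = 0 + 0 + 0 + 1 = 1 ≡ 1 (mod 2).
  s_2 = 0 + 1 + 0 + 1 = 2 ≡ 0 (mod 2).
  s_3 = 0 + 1 + 0 + 1 = 2 ≡ 0 (mod 2).
s = (1, 0, 0)^T — this equals column 4 of H (binary 100), so error is at position 4.
Correct: flip bit 4 of r = 0010001 to get c = 0011001.


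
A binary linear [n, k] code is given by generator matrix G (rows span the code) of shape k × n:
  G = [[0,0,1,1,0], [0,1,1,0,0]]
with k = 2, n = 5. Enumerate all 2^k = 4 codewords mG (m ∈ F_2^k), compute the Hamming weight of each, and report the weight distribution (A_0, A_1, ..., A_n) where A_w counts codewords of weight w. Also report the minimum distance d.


Weight distribution: A_0 = 1, A_2 = 3. Minimum distance d = 2.

Enumerate all 2^2 = 4 messages m ∈ F_2^2.
For each, compute codeword c = mG in F_2^5, then tally its weight.
  m = 00 → c = 00000, weight = 0.
  m = 10 → c = 00110, weight = 2.
  m = 01 → c = 01100, weight = 2.
  m = 11 → c = 01010, weight = 2.
Tally weights:
  weight 0: 1 codewords.
  weight 2: 3 codewords.
Minimum distance d = smallest w > 0 with A_w > 0 = 2.
Sanity: Σ A_w = 4 = 2^2 = 4 ✓.


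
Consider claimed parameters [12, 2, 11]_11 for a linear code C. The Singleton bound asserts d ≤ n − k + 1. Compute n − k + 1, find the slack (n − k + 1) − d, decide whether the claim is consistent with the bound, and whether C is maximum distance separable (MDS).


Singleton RHS = n − k + 1 = 11, slack = 0, bound satisfied, MDS.

Singleton bound: d ≤ n − k + 1.
Here n = 12, k = 2, so n − k + 1 = 11.
Given d = 11, check d ≤ 11: YES.
Slack = (n − k + 1) − d = 0.
The code is MDS (slack = 0).
Description: the claimed parameters are [12, 2, 11]_11; such a code would be MDS (meets Singleton bound).


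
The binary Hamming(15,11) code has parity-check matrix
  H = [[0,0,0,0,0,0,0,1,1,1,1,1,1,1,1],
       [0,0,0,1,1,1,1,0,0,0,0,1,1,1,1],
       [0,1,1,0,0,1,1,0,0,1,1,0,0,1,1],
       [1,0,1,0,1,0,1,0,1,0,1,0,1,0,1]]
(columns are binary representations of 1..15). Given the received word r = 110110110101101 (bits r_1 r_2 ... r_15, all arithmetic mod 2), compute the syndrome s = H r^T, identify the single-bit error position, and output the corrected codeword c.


s = (1, 0, 0, 1)^T, error position = 9, corrected codeword c = 110110111101101

Compute s = H r^T mod 2 one row at a time:
  s_1 = 1 + 0 + 1 + 0 + 1 + 1 + 0 + 1 = 5 ≡ 1 (mod 2).
  s_2 = 1 + 1 + 0 + 1 + 1 + 1 + 0 + 1 = 6 ≡ 0 (mod 2).
  s_3 = 1 + 0 + 0 + 1 + 1 + 0 + 0 + 1 = 4 ≡ 0 (mod 2).
  s_4 = 1 + 0 + 1 + 1 + 0 + 0 + 1 + 1 = 5 ≡ 1 (mod 2).
s = (1, 0, 0, 1)^T — this equals column 9 of H (binary 1001), so error is at position 9.
Correct: flip bit 9 of r = 110110110101101 to get c = 110110111101101.


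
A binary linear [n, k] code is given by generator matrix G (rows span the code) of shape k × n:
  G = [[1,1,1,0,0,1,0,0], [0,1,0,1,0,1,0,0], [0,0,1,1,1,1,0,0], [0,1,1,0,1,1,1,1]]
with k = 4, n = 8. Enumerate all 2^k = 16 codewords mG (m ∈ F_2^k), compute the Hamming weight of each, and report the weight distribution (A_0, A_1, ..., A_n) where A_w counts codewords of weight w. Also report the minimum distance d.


Weight distribution: A_0 = 1, A_3 = 5, A_4 = 5, A_5 = 2, A_6 = 2, A_7 = 1. Minimum distance d = 3.

Enumerate all 2^4 = 16 messages m ∈ F_2^4.
For each, compute codeword c = mG in F_2^8, then tally its weight.
  m = 0000 → c = 00000000, weight = 0.
  m = 1000 → c = 11100100, weight = 4.
  m = 0100 → c = 01010100, weight = 3.
  m = 1100 → c = 10110000, weight = 3.
  m = 0010 → c = 00111100, weight = 4.
  m = 1010 → c = 11011000, weight = 4.
  m = 0110 → c = 01101000, weight = 3.
  m = 1110 → c = 10001100, weight = 3.
  m = 0001 → c = 01101111, weight = 6.
  m = 1001 → c = 10001011, weight = 4.
  m = 0101 → c = 00111011, weight = 5.
  m = 1101 → c = 11011111, weight = 7.
  m = 0011 → c = 01010011, weight = 4.
  m = 1011 → c = 10110111, weight = 6.
  m = 0111 → c = 00000111, weight = 3.
  m = 1111 → c = 11100011, weight = 5.
Tally weights:
  weight 0: 1 codewords.
  weight 3: 5 codewords.
  weight 4: 5 codewords.
  weight 5: 2 codewords.
  weight 6: 2 codewords.
  weight 7: 1 codewords.
Minimum distance d = smallest w > 0 with A_w > 0 = 3.
Sanity: Σ A_w = 16 = 2^4 = 16 ✓.


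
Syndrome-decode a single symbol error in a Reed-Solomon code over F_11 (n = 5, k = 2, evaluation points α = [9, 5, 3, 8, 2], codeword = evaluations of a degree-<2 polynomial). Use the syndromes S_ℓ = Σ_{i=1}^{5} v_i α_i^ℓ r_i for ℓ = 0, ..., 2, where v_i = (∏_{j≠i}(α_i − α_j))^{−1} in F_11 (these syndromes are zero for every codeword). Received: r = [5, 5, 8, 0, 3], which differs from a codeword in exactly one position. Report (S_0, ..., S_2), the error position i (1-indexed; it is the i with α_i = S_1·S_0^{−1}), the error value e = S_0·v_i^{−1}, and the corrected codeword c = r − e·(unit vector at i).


S = (7, 2, 10), error at position 2, error magnitude e = 9, c = [5, 7, 8, 0, 3].

Step 1: column multipliers v_i = (∏_{j≠i}(α_i − α_j))^{−1} mod 11.
  i = 1 (α = 9): (9−5)(9−3)(9−8)(9−2) = 4·6·1·7 = 168 ≡ 3, so v_1 = 3^{−1} = 4 (mod 11).
  i = 2 (α = 5): (5−9)(5−3)(5−8)(5−2) = (−4)·2·(−3)·3 = 72 ≡ 6, so v_2 = 6^{−1} = 2 (mod 11).
  i = 3 (α = 3): (3−9)(3−5)(3−8)(3−2) = (−6)·(−2)·(−5)·1 = −60 ≡ 6, so v_3 = 6^{−1} = 2 (mod 11).
  i = 4 (α = 8): (8−9)(8−5)(8−3)(8−2) = (−1)·3·5·6 = −90 ≡ 9, so v_4 = 9^{−1} = 5 (mod 11).
  i = 5 (α = 2): (2−9)(2−5)(2−3)(2−8) = (−7)·(−3)·(−1)·(−6) = 126 ≡ 5, so v_5 = 5^{−1} = 9 (mod 11).
  v = [4, 2, 2, 5, 9].
Step 2: syndromes of r = [5, 5, 8, 0, 3] (all sums mod 11).
  S_0 = Σ v_i r_i = 4·5 + 2·5 + 2·8 + 5·0 + 9·3 = 73 ≡ 7.
  S_1 = Σ v_i α_i r_i = 4·9·5 + 2·5·5 + 2·3·8 + 5·8·0 + 9·2·3 = 332 ≡ 2.
  α_i^2 mod 11 = [4, 3, 9, 9, 4].
  S_2 = Σ v_i α_i^2 r_i = 4·4·5 + 2·3·5 + 2·9·8 + 5·9·0 + 9·4·3 = 362 ≡ 10.
  S = (7, 2, 10) ≠ 0, so r is not a codeword (an error is present).
Step 3: locate the error. For a single error e at position i, S_ℓ = v_i·e·α_i^ℓ, so α_err = S_1/S_0.
  S_0^{−1} = 7^{−1} = 8 (mod 11), so α_err = 2·8 = 16 ≡ 5 = α_2. Error position i = 2.
  Consistency check: S_2/S_1 = 10·6 = 60 ≡ 5 = α_err ✓ (single-error assumption holds).
Step 4: error magnitude e = S_0/v_2 = S_0·∏_{j≠2}(α_2 − α_j) = 7·6 = 42 ≡ 9 (mod 11).
Step 5: correct position 2: c_2 = r_2 − e = 5 − 9 ≡ 7 (mod 11). Hence c = [5, 7, 8, 0, 3].
  Check: interpolating c through the α_i gives m(x) = 4 + 5·x (degree < 2) with m(α_i) = c_i for every i, so c is indeed a codeword.


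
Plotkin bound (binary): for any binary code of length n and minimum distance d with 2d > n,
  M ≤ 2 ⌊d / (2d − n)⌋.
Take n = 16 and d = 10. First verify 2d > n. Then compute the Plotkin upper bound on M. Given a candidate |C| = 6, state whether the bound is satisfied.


Plotkin bound M ≤ 4; given |C| = 6 > bound (violated).

Check applicability: 2d = 20, n = 16.
2d − n = 4 > 0, so Plotkin applies.
Compute d/(2d−n) = 10/4 ≈ 2.5000.
⌊d/(2d−n)⌋ = 2.
Plotkin bound: M ≤ 2·2 = 4.
Given |C| = 6, check: VIOLATED.
This |C| is above the Plotkin bound, so no binary code with n = 16, d = 10 and 6 codewords exists.


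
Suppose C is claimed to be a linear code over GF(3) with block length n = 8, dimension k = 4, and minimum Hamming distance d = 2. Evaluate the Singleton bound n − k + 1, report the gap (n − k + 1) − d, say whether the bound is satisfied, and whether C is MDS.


Singleton RHS = n − k + 1 = 5, slack = 3, bound satisfied, not MDS.

Singleton bound: d ≤ n − k + 1.
Here n = 8, k = 4, so n − k + 1 = 5.
Given d = 2, check d ≤ 5: YES.
Slack = (n − k + 1) − d = 3.
The code is NOT MDS (slack = 3 > 0).
Description: the claimed parameters are [8, 4, 2]_3; such a code would be non-MDS.


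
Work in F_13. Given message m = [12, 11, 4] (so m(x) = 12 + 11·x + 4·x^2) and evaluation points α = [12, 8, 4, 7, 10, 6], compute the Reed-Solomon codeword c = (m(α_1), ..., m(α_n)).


c = [5, 5, 3, 12, 2, 1]

Message polynomial: m(x) = 12 + 11·x + 4·x^2 (mod 13).
For each evaluation point α_i, compute m(α_i) mod 13:
  α_1 = 12: Horner steps 4 → 7 → 5, so m(12) = 5.
  α_2 = 8: Horner steps 4 → 4 → 5, so m(8) = 5.
  α_3 = 4: Horner steps 4 → 1 → 3, so m(4) = 3.
  α_4 = 7: Horner steps 4 → 0 → 12, so m(7) = 12.
  α_5 = 10: Horner steps 4 → 12 → 2, so m(10) = 2.
  α_6 = 6: Horner steps 4 → 9 → 1, so m(6) = 1.
Codeword c = [5, 5, 3, 12, 2, 1] ∈ F_13^6.


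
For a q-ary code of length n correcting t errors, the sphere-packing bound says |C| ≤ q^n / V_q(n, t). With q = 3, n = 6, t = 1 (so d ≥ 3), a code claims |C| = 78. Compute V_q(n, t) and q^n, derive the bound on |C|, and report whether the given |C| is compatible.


V_q(n, t) = 13, q^n = 729, Hamming bound = 56, |C| = 78 > bound (violated).

Step 1: Compute V_q(n, t) = Σ_{j=0}^1 C(n, j) (q−1)^j.
  j = 0: C(6,0)·(2)^0 = 1·1 = 1.
  j = 1: C(6,1)·(2)^1 = 6·2 = 12.
  V_q(n, t) = 1 + 12 = 13.
Step 2: q^n = 3^6 = 729.
Step 3: Hamming bound ⌊q^n / V_q(n,t)⌋ = ⌊729/13⌋ = 56.
Step 4: Compare |C| = 78 to 56: violated.
The claimed |C| lies above the Hamming bound, so no 3-ary code of length 6 with d ≥ 3 can have 78 codewords.


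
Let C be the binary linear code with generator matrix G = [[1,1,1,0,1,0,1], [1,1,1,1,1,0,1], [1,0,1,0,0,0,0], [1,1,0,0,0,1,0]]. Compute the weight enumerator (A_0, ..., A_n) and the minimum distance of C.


Weight distribution: A_0 = 1, A_1 = 1, A_2 = 1, A_3 = 4, A_4 = 5, A_5 = 3, A_6 = 1. Minimum distance d = 1.

Enumerate all 2^4 = 16 messages m ∈ F_2^4.
For each, compute codeword c = mG in F_2^7, then tally its weight.
  m = 0000 → c = 0000000, weight = 0.
  m = 1000 → c = 1110101, weight = 5.
  m = 0100 → c = 1111101, weight = 6.
  m = 1100 → c = 0001000, weight = 1.
  m = 0010 → c = 1010000, weight = 2.
  m = 1010 → c = 0100101, weight = 3.
  m = 0110 → c = 0101101, weight = 4.
  m = 1110 → c = 1011000, weight = 3.
  m = 0001 → c = 1100010, weight = 3.
  m = 1001 → c = 0010111, weight = 4.
  m = 0101 → c = 0011111, weight = 5.
  m = 1101 → c = 1101010, weight = 4.
  m = 0011 → c = 0110010, weight = 3.
  m = 1011 → c = 1000111, weight = 4.
  m = 0111 → c = 1001111, weight = 5.
  m = 1111 → c = 0111010, weight = 4.
Tally weights:
  weight 0: 1 codewords.
  weight 1: 1 codewords.
  weight 2: 1 codewords.
  weight 3: 4 codewords.
  weight 4: 5 codewords.
  weight 5: 3 codewords.
  weight 6: 1 codewords.
Minimum distance d = smallest w > 0 with A_w > 0 = 1.
Sanity: Σ A_w = 16 = 2^4 = 16 ✓.


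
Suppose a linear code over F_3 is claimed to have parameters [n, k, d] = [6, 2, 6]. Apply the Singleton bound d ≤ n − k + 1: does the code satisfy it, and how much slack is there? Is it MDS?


Singleton RHS = n − k + 1 = 5, slack = -1, bound violated (no such code; not MDS).

Singleton bound: d ≤ n − k + 1.
Here n = 6, k = 2, so n − k + 1 = 5.
Given d = 6, check d ≤ 5: NO.
Slack = (n − k + 1) − d = -1.
The slack is negative: d = 6 exceeds n − k + 1 = 5 by 1, so the Singleton bound is violated and no linear [6, 2, 6]_3 code can exist. In particular it is not MDS (MDS requires d = n − k + 1 exactly).
Description: the claimed parameters are [6, 2, 6]_3; such a code would be impossible (violates the Singleton bound).


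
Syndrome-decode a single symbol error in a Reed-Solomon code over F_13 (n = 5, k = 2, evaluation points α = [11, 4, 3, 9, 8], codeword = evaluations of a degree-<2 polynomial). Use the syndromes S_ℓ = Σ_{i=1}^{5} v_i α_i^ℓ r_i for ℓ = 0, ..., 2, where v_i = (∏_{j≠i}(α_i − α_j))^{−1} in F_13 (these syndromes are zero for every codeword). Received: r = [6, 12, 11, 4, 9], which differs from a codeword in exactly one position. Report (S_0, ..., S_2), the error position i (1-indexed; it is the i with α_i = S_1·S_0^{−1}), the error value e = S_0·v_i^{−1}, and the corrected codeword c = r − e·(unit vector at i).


S = (4, 6, 9), error at position 5, error magnitude e = 6, c = [6, 12, 11, 4, 3].

Step 1: column multipliers v_i = (∏_{j≠i}(α_i − α_j))^{−1} mod 13.
  i = 1 (α = 11): (11−4)(11−3)(11−9)(11−8) = 7·8·2·3 = 336 ≡ 11, so v_1 = 11^{−1} = 6 (mod 13).
  i = 2 (α = 4): (4−11)(4−3)(4−9)(4−8) = (−7)·1·(−5)·(−4) = −140 ≡ 3, so v_2 = 3^{−1} = 9 (mod 13).
  i = 3 (α = 3): (3−11)(3−4)(3−9)(3−8) = (−8)·(−1)·(−6)·(−5) = 240 ≡ 6, so v_3 = 6^{−1} = 11 (mod 13).
  i = 4 (α = 9): (9−11)(9−4)(9−3)(9−8) = (−2)·5·6·1 = −60 ≡ 5, so v_4 = 5^{−1} = 8 (mod 13).
  i = 5 (α = 8): (8−11)(8−4)(8−3)(8−9) = (−3)·4·5·(−1) = 60 ≡ 8, so v_5 = 8^{−1} = 5 (mod 13).
  v = [6, 9, 11, 8, 5].
Step 2: syndromes of r = [6, 12, 11, 4, 9] (all sums mod 13).
  S_0 = Σ v_i r_i = 6·6 + 9·12 + 11·11 + 8·4 + 5·9 = 342 ≡ 4.
  S_1 = Σ v_i α_i r_i = 6·11·6 + 9·4·12 + 11·3·11 + 8·9·4 + 5·8·9 = 1839 ≡ 6.
  α_i^2 mod 13 = [4, 3, 9, 3, 12].
  S_2 = Σ v_i α_i^2 r_i = 6·4·6 + 9·3·12 + 11·9·11 + 8·3·4 + 5·12·9 = 2193 ≡ 9.
  S = (4, 6, 9) ≠ 0, so r is not a codeword (an error is present).
Step 3: locate the error. For a single error e at position i, S_ℓ = v_i·e·α_i^ℓ, so α_err = S_1/S_0.
  S_0^{−1} = 4^{−1} = 10 (mod 13), so α_err = 6·10 = 60 ≡ 8 = α_5. Error position i = 5.
  Consistency check: S_2/S_1 = 9·11 = 99 ≡ 8 = α_err ✓ (single-error assumption holds).
Step 4: error magnitude e = S_0/v_5 = S_0·∏_{j≠5}(α_5 − α_j) = 4·8 = 32 ≡ 6 (mod 13).
Step 5: correct position 5: c_5 = r_5 − e = 9 − 6 ≡ 3 (mod 13). Hence c = [6, 12, 11, 4, 3].
  Check: interpolating c through the α_i gives m(x) = 8 + 1·x (degree < 2) with m(α_i) = c_i for every i, so c is indeed a codeword.


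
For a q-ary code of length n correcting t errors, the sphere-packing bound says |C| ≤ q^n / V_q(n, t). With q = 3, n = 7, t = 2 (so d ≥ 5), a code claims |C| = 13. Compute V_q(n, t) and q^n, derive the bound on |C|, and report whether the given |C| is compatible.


V_q(n, t) = 99, q^n = 2187, Hamming bound = 22, |C| = 13 ≤ bound (satisfied).

Step 1: Compute V_q(n, t) = Σ_{j=0}^2 C(n, j) (q−1)^j.
  j = 0: C(7,0)·(2)^0 = 1·1 = 1.
  j = 1: C(7,1)·(2)^1 = 7·2 = 14.
  j = 2: C(7,2)·(2)^2 = 21·4 = 84.
  V_q(n, t) = 1 + 14 + 84 = 99.
Step 2: q^n = 3^7 = 2187.
Step 3: Hamming bound ⌊q^n / V_q(n,t)⌋ = ⌊2187/99⌋ = 22.
Step 4: Compare |C| = 13 to 22: satisfied.
The claimed |C| lies below the Hamming bound.
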